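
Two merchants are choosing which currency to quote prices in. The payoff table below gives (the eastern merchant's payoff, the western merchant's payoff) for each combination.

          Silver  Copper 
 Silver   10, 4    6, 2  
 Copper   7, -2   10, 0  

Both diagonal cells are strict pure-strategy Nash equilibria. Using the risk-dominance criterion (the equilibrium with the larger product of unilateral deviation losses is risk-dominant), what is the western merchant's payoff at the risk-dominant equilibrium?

At both Silver: the eastern merchant loses 10 − 7 = 3 by deviating; the western merchant loses 4 − 2 = 2. Product = 3·2 = 6.
At both Copper: the eastern merchant loses 10 − 6 = 4 by deviating; the western merchant loses 0 − (-2) = 2. Product = 4·2 = 8.
8 > 6, so both Copper is risk-dominant. The western merchant's payoff there is 0.

0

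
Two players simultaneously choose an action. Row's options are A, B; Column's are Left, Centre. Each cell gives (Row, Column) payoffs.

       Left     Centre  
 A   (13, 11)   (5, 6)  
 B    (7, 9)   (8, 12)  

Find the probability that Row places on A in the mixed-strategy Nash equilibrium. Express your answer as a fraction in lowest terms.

3/8

Row's mix p on A must make Column indifferent between Left and Centre.
Column's payoff from Left: 11p + 9(1−p). From Centre: 6p + 12(1−p).
Set equal: 5p = 3(1−p) → p = 3/8.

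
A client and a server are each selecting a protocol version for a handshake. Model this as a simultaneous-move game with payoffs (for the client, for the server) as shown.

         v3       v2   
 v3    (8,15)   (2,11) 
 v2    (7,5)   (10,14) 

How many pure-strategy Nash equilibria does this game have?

2

Both v3: the client gets 8 (best alternative 7); the server gets 15 (best alternative 11). Neither deviates — NE.
Both v2: the client gets 10 (best alternative 2); the server gets 14 (best alternative 5). Neither deviates — NE.
(v2, v3) is not a NE: the client would switch to v3 (8 > 7).
No other cell survives both best-response checks, so there are 2 pure NE.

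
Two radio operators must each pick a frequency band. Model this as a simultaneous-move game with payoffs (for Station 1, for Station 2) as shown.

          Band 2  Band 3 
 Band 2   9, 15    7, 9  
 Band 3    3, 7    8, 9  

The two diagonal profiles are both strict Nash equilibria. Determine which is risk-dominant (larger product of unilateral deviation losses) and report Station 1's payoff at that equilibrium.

At both Band 2: Station 1 loses 9 − 3 = 6 by deviating; Station 2 loses 15 − 9 = 6. Product = 6·6 = 36.
At both Band 3: Station 1 loses 8 − 7 = 1 by deviating; Station 2 loses 9 − 7 = 2. Product = 1·2 = 2.
36 > 2, so both Band 2 is risk-dominant. Station 1's payoff there is 9.

9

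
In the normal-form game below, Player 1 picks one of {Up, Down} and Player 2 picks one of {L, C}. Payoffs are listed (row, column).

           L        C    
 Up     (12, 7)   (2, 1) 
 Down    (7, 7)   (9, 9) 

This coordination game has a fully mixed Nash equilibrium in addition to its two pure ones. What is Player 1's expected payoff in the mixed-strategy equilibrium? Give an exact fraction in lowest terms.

47/6

Player 2 mixes with probability q on L, chosen so Player 1 is indifferent: 12q + 2(1−q) = 7q + 9(1−q) gives q = 7/12.
Player 1's expected payoff (from either row, since indifferent) is 12·7/12 + 2·5/12 = 47/6.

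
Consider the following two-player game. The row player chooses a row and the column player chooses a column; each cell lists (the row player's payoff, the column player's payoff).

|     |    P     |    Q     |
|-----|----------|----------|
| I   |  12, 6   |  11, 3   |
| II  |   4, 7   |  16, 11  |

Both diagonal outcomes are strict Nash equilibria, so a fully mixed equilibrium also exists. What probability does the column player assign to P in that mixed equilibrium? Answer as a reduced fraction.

5/13

The column player's mix q on P must make the row player indifferent between I and II.
The row player's payoff from I: 12q + 11(1−q). From II: 4q + 16(1−q).
Set equal: 8q = 5(1−q) → q = 5/13.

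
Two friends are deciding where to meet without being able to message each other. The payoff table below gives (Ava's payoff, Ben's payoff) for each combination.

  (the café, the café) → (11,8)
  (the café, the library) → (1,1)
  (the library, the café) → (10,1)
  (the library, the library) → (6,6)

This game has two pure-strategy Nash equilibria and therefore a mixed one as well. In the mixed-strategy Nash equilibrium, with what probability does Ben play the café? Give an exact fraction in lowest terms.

5/6

Ben's mix q on the café must make Ava indifferent between the café and the library.
Ava's payoff from the café: 11q + 1(1−q). From the library: 10q + 6(1−q).
Set equal: 1q = 5(1−q) → q = 5/6.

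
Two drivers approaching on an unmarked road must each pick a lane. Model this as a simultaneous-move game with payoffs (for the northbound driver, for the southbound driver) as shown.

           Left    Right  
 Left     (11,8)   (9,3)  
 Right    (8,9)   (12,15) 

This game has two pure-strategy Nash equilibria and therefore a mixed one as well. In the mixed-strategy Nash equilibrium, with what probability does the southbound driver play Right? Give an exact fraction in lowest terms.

The southbound driver's mix q on Left must make the northbound driver indifferent between Left and Right.
The northbound driver's payoff from Left: 11q + 9(1−q). From Right: 8q + 12(1−q).
Set equal: 3q = 3(1−q) → q = 3/6 = 1/2.
Probability on Right is 1 − 1/2 = 1/2.

1/2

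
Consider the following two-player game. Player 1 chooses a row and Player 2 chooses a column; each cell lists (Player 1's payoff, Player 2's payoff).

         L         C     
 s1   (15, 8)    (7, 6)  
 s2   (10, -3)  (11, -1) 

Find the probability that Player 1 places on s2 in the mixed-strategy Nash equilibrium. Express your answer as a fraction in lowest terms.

1/2

Player 1's mix p on s1 must make Player 2 indifferent between L and C.
Player 2's payoff from L: 8p + (-3)(1−p). From C: 6p + (-1)(1−p).
Set equal: 2p = 2(1−p) → p = 2/4 = 1/2.
Probability on s2 is 1 − 1/2 = 1/2.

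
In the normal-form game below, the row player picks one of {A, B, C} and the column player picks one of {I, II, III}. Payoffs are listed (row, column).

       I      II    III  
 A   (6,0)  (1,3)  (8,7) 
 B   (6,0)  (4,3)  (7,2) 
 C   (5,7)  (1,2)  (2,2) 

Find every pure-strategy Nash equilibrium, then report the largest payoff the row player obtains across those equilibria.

8

(A, III) is a pure NE (the row player: 8 ≥ 7; the column player: 7 ≥ 3). The row player gets 8.
(B, II) is a pure NE (the row player: 4 ≥ 1; the column player: 3 ≥ 2). The row player gets 4.
Every other cell has a profitable deviation for at least one player. Highest of {8, 4} is 8.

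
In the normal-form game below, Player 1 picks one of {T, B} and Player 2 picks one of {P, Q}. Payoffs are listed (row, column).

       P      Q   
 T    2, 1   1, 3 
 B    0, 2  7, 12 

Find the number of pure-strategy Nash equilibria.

(B, Q): Player 1 gets 7 (best alternative 1); Player 2 gets 12 (best alternative 2). Neither deviates — NE.
(T, P) is not a NE: Player 2 would switch to Q (3 > 1).
No other cell survives both best-response checks, so there is 1 pure NE.

1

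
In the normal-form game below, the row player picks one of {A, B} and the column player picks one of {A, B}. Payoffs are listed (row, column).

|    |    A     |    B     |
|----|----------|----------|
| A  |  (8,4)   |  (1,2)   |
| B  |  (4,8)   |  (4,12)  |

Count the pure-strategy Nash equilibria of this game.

2

Both A: the row player gets 8 (best alternative 4); the column player gets 4 (best alternative 2). Neither deviates — NE.
Both B: the row player gets 4 (best alternative 1); the column player gets 12 (best alternative 8). Neither deviates — NE.
(A, B) is not a NE: the row player would switch to B (4 > 1).
No other cell survives both best-response checks, so there are 2 pure NE.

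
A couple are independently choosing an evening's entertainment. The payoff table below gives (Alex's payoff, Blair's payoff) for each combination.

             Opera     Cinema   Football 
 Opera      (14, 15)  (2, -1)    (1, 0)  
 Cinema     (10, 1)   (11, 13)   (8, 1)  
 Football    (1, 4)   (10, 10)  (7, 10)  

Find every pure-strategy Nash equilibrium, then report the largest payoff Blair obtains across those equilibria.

Both Opera is a pure NE (Alex: 14 ≥ 10; Blair: 15 ≥ 0). Blair gets 15.
Both Cinema is a pure NE (Alex: 11 ≥ 10; Blair: 13 ≥ 1). Blair gets 13.
Every other cell has a profitable deviation for at least one player. Highest of {15, 13} is 15.

15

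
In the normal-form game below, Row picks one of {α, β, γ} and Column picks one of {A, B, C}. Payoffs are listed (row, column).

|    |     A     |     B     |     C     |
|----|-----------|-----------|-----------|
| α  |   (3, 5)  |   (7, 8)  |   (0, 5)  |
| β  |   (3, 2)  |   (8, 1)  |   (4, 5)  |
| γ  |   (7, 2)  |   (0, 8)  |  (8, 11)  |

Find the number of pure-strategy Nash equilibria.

1

(γ, C): Row gets 8 (best alternative 4); Column gets 11 (best alternative 8). Neither deviates — NE.
(α, A) is not a NE: Row would switch to γ (7 > 3).
No other cell survives both best-response checks, so there is 1 pure NE.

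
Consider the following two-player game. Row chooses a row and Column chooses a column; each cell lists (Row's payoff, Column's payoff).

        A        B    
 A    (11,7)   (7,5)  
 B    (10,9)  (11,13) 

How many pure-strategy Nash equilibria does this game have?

2

Both A: Row gets 11 (best alternative 10); Column gets 7 (best alternative 5). Neither deviates — NE.
Both B: Row gets 11 (best alternative 7); Column gets 13 (best alternative 9). Neither deviates — NE.
(B, A) is not a NE: Row would switch to A (11 > 10).
No other cell survives both best-response checks, so there are 2 pure NE.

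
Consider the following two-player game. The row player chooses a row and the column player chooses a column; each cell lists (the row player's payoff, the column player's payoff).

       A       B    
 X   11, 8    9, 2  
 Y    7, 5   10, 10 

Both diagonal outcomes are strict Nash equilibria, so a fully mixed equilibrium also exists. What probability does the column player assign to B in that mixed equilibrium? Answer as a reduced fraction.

The column player's mix q on A must make the row player indifferent between X and Y.
The row player's payoff from X: 11q + 9(1−q). From Y: 7q + 10(1−q).
Set equal: 4q = 1(1−q) → q = 1/5.
Probability on B is 1 − 1/5 = 4/5.

4/5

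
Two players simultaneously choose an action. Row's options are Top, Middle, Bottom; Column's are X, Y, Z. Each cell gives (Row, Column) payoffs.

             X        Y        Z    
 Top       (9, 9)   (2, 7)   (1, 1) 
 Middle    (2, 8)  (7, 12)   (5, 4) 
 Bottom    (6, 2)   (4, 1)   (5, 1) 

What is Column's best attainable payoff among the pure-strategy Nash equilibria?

12

(Top, X) is a pure NE (Row: 9 ≥ 6; Column: 9 ≥ 7). Column gets 9.
(Middle, Y) is a pure NE (Row: 7 ≥ 4; Column: 12 ≥ 8). Column gets 12.
Every other cell has a profitable deviation for at least one player. Highest of {9, 12} is 12.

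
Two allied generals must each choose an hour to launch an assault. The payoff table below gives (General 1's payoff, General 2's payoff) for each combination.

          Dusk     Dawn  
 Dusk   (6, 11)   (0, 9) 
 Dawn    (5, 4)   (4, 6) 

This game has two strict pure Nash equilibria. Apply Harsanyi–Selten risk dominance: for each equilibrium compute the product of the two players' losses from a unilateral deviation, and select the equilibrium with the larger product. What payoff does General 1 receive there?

At both Dusk: General 1 loses 6 − 5 = 1 by deviating; General 2 loses 11 − 9 = 2. Product = 1·2 = 2.
At both Dawn: General 1 loses 4 − 0 = 4 by deviating; General 2 loses 6 − 4 = 2. Product = 4·2 = 8.
8 > 2, so both Dawn is risk-dominant. General 1's payoff there is 4.

4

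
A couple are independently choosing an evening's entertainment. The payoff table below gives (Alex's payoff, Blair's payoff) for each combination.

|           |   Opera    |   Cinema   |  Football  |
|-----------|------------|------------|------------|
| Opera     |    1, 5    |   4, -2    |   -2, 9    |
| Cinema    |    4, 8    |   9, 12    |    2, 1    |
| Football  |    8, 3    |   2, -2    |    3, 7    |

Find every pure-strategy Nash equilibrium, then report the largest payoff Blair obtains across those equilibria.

Both Cinema is a pure NE (Alex: 9 ≥ 4; Blair: 12 ≥ 8). Blair gets 12.
Both Football is a pure NE (Alex: 3 ≥ 2; Blair: 7 ≥ 3). Blair gets 7.
Every other cell has a profitable deviation for at least one player. Highest of {12, 7} is 12.

12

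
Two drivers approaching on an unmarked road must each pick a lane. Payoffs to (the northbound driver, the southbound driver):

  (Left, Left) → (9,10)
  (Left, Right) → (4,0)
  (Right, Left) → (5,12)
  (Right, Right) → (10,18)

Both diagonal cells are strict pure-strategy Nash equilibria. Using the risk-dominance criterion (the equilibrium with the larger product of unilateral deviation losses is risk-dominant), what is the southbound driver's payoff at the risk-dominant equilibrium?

10

At both Left: the northbound driver loses 9 − 5 = 4 by deviating; the southbound driver loses 10 − 0 = 10. Product = 4·10 = 40.
At both Right: the northbound driver loses 10 − 4 = 6 by deviating; the southbound driver loses 18 − 12 = 6. Product = 6·6 = 36.
40 > 36, so both Left is risk-dominant. The southbound driver's payoff there is 10.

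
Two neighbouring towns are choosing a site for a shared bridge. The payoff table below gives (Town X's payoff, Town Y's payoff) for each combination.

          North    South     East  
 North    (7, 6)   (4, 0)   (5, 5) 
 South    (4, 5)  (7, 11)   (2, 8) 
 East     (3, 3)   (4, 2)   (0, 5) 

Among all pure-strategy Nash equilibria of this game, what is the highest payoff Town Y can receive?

11

Both North is a pure NE (Town X: 7 ≥ 4; Town Y: 6 ≥ 5). Town Y gets 6.
Both South is a pure NE (Town X: 7 ≥ 4; Town Y: 11 ≥ 8). Town Y gets 11.
Every other cell has a profitable deviation for at least one player. Highest of {6, 11} is 11.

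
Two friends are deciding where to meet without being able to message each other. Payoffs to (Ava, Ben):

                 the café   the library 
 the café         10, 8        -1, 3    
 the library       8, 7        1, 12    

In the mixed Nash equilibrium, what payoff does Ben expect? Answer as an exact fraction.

Ava mixes with probability p on the café, chosen so Ben is indifferent: 8p + 7(1−p) = 3p + 12(1−p) gives p = 1/2.
Ben's expected payoff is 8·1/2 + 7·1/2 = 15/2.

15/2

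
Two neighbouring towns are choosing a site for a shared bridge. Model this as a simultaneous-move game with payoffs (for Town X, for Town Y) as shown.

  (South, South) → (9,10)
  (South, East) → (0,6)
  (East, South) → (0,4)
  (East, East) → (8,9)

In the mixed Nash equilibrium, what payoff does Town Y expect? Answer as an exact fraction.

Town X mixes with probability p on South, chosen so Town Y is indifferent: 10p + 4(1−p) = 6p + 9(1−p) gives p = 5/9.
Town Y's expected payoff is 10·5/9 + 4·4/9 = 22/3.

22/3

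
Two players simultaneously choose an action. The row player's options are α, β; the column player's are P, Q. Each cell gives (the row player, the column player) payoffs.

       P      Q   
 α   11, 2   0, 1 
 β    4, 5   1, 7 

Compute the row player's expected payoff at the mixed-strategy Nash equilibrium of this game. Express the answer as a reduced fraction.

The column player mixes with probability q on P, chosen so the row player is indifferent: 11q + 0(1−q) = 4q + 1(1−q) gives q = 1/8.
The row player's expected payoff (from either row, since indifferent) is 11·1/8 + 0·7/8 = 11/8.

11/8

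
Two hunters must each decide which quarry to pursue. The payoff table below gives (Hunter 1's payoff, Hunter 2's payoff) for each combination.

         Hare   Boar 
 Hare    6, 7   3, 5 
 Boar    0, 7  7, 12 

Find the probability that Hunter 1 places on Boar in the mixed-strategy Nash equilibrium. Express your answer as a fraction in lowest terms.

Hunter 1's mix p on Hare must make Hunter 2 indifferent between Hare and Boar.
Hunter 2's payoff from Hare: 7p + 7(1−p). From Boar: 5p + 12(1−p).
Set equal: 2p = 5(1−p) → p = 5/7.
Probability on Boar is 1 − 5/7 = 2/7.

2/7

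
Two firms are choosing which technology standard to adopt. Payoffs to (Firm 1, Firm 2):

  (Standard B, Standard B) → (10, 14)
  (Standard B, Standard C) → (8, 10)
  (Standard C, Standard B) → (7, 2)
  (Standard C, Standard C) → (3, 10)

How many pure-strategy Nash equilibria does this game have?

1

Both Standard B: Firm 1 gets 10 (best alternative 7); Firm 2 gets 14 (best alternative 10). Neither deviates — NE.
Both Standard C is not a NE: Firm 1 would switch to Standard B (8 > 3).
No other cell survives both best-response checks, so there is 1 pure NE.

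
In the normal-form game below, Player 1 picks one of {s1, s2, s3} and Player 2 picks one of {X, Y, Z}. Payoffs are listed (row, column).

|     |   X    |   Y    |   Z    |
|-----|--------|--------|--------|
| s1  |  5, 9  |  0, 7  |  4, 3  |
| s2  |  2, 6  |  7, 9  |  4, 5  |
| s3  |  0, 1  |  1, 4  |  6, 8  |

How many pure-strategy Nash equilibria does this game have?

3

(s1, X): Player 1 gets 5 (best alternative 2); Player 2 gets 9 (best alternative 7). Neither deviates — NE.
(s2, Y): Player 1 gets 7 (best alternative 1); Player 2 gets 9 (best alternative 6). Neither deviates — NE.
(s3, Z): Player 1 gets 6 (best alternative 4); Player 2 gets 8 (best alternative 4). Neither deviates — NE.
(s2, Z) is not a NE: Player 1 would switch to s3 (6 > 4).
No other cell survives both best-response checks, so there are 3 pure NE.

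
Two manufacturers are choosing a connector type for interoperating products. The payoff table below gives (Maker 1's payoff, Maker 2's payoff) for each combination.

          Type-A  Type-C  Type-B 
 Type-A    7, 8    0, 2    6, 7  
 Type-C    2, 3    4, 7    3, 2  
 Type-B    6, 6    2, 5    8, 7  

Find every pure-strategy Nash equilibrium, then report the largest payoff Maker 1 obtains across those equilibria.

8

Both Type-A is a pure NE (Maker 1: 7 ≥ 6; Maker 2: 8 ≥ 7). Maker 1 gets 7.
Both Type-C is a pure NE (Maker 1: 4 ≥ 2; Maker 2: 7 ≥ 3). Maker 1 gets 4.
Both Type-B is a pure NE (Maker 1: 8 ≥ 6; Maker 2: 7 ≥ 6). Maker 1 gets 8.
Every other cell has a profitable deviation for at least one player. Highest of {7, 4, 8} is 8.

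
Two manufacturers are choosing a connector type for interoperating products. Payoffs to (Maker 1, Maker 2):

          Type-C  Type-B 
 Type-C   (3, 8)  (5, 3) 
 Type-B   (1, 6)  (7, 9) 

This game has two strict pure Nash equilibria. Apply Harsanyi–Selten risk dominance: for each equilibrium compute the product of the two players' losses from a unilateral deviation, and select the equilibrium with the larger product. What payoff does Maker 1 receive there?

At both Type-C: Maker 1 loses 3 − 1 = 2 by deviating; Maker 2 loses 8 − 3 = 5. Product = 2·5 = 10.
At both Type-B: Maker 1 loses 7 − 5 = 2 by deviating; Maker 2 loses 9 − 6 = 3. Product = 2·3 = 6.
10 > 6, so both Type-C is risk-dominant. Maker 1's payoff there is 3.

3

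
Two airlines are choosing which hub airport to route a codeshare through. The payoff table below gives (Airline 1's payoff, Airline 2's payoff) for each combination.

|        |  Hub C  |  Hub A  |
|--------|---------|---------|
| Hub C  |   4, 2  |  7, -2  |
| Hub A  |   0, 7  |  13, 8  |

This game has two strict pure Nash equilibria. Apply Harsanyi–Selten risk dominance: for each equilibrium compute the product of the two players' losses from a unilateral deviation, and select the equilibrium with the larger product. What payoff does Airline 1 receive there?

At both Hub C: Airline 1 loses 4 − 0 = 4 by deviating; Airline 2 loses 2 − (-2) = 4. Product = 4·4 = 16.
At both Hub A: Airline 1 loses 13 − 7 = 6 by deviating; Airline 2 loses 8 − 7 = 1. Product = 6·1 = 6.
16 > 6, so both Hub C is risk-dominant. Airline 1's payoff there is 4.

4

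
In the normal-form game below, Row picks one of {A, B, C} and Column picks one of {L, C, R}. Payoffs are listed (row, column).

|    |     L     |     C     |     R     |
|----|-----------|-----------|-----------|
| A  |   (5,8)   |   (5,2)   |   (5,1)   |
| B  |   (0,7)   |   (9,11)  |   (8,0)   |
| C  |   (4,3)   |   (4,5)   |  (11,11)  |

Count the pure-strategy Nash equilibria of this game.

3

(A, L): Row gets 5 (best alternative 4); Column gets 8 (best alternative 2). Neither deviates — NE.
(B, C): Row gets 9 (best alternative 5); Column gets 11 (best alternative 7). Neither deviates — NE.
(C, R): Row gets 11 (best alternative 8); Column gets 11 (best alternative 5). Neither deviates — NE.
(B, R) is not a NE: Row would switch to C (11 > 8).
No other cell survives both best-response checks, so there are 3 pure NE.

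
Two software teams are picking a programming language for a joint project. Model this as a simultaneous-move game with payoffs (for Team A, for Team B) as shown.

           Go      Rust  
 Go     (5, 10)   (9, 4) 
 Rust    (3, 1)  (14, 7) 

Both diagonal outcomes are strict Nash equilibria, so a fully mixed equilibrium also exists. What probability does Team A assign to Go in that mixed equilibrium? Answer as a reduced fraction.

1/2

Team A's mix p on Go must make Team B indifferent between Go and Rust.
Team B's payoff from Go: 10p + 1(1−p). From Rust: 4p + 7(1−p).
Set equal: 6p = 6(1−p) → p = 6/12 = 1/2.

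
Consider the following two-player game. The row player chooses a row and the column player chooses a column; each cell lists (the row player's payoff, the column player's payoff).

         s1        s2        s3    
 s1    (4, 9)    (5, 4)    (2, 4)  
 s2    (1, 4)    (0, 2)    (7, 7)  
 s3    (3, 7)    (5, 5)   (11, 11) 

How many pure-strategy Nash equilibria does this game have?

Both s1: the row player gets 4 (best alternative 3); the column player gets 9 (best alternative 4). Neither deviates — NE.
Both s3: the row player gets 11 (best alternative 7); the column player gets 11 (best alternative 7). Neither deviates — NE.
Both s2 is not a NE: the row player would switch to s1 (5 > 0).
No other cell survives both best-response checks, so there are 2 pure NE.

2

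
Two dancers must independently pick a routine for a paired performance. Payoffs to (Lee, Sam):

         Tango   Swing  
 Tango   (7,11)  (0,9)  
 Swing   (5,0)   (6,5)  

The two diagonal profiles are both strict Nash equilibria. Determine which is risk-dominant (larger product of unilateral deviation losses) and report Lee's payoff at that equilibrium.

6

At both Tango: Lee loses 7 − 5 = 2 by deviating; Sam loses 11 − 9 = 2. Product = 2·2 = 4.
At both Swing: Lee loses 6 − 0 = 6 by deviating; Sam loses 5 − 0 = 5. Product = 6·5 = 30.
30 > 4, so both Swing is risk-dominant. Lee's payoff there is 6.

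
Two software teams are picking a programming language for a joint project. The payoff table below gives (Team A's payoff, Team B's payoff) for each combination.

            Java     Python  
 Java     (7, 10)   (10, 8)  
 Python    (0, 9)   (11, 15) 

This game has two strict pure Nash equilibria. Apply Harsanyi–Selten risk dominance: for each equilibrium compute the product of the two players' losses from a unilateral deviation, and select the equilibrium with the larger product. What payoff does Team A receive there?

7

At both Java: Team A loses 7 − 0 = 7 by deviating; Team B loses 10 − 8 = 2. Product = 7·2 = 14.
At both Python: Team A loses 11 − 10 = 1 by deviating; Team B loses 15 − 9 = 6. Product = 1·6 = 6.
14 > 6, so both Java is risk-dominant. Team A's payoff there is 7.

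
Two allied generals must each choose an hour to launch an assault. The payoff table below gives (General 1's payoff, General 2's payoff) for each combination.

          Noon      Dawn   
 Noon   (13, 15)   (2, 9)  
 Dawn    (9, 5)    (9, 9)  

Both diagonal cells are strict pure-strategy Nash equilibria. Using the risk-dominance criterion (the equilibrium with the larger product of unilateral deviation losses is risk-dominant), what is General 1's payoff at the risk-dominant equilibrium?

9

At both Noon: General 1 loses 13 − 9 = 4 by deviating; General 2 loses 15 − 9 = 6. Product = 4·6 = 24.
At both Dawn: General 1 loses 9 − 2 = 7 by deviating; General 2 loses 9 − 5 = 4. Product = 7·4 = 28.
28 > 24, so both Dawn is risk-dominant. General 1's payoff there is 9.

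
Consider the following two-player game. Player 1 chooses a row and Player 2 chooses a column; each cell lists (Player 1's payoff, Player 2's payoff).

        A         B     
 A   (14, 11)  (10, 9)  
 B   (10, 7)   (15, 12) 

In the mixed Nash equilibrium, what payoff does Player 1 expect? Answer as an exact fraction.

110/9

Player 2 mixes with probability q on A, chosen so Player 1 is indifferent: 14q + 10(1−q) = 10q + 15(1−q) gives q = 5/9.
Player 1's expected payoff (from either row, since indifferent) is 14·5/9 + 10·4/9 = 110/9.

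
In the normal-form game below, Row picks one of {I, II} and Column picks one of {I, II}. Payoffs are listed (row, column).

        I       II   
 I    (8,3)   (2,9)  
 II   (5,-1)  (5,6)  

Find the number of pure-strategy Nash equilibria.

Both II: Row gets 5 (best alternative 2); Column gets 6 (best alternative -1). Neither deviates — NE.
Both I is not a NE: Column would switch to II (9 > 3).
No other cell survives both best-response checks, so there is 1 pure NE.

1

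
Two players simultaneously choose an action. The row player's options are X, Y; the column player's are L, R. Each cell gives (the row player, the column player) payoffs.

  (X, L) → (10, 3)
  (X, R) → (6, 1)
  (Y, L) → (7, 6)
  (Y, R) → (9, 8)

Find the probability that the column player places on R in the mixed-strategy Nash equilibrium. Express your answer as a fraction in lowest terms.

1/2

The column player's mix q on L must make the row player indifferent between X and Y.
The row player's payoff from X: 10q + 6(1−q). From Y: 7q + 9(1−q).
Set equal: 3q = 3(1−q) → q = 3/6 = 1/2.
Probability on R is 1 − 1/2 = 1/2.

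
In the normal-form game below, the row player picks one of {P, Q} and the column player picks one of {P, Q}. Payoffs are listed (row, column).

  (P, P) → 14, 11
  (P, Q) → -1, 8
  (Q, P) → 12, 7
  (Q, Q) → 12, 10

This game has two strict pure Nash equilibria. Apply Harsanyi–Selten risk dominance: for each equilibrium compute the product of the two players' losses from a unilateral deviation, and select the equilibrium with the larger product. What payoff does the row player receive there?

12

At both P: the row player loses 14 − 12 = 2 by deviating; the column player loses 11 − 8 = 3. Product = 2·3 = 6.
At both Q: the row player loses 12 − (-1) = 13 by deviating; the column player loses 10 − 7 = 3. Product = 13·3 = 39.
39 > 6, so both Q is risk-dominant. The row player's payoff there is 12.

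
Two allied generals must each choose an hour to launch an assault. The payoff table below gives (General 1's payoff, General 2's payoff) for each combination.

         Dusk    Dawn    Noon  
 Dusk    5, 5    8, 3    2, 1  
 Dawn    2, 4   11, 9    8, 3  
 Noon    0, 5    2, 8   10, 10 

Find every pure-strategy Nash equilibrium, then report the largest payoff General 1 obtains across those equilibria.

Both Dusk is a pure NE (General 1: 5 ≥ 2; General 2: 5 ≥ 3). General 1 gets 5.
Both Dawn is a pure NE (General 1: 11 ≥ 8; General 2: 9 ≥ 4). General 1 gets 11.
Both Noon is a pure NE (General 1: 10 ≥ 8; General 2: 10 ≥ 8). General 1 gets 10.
Every other cell has a profitable deviation for at least one player. Highest of {5, 11, 10} is 11.

11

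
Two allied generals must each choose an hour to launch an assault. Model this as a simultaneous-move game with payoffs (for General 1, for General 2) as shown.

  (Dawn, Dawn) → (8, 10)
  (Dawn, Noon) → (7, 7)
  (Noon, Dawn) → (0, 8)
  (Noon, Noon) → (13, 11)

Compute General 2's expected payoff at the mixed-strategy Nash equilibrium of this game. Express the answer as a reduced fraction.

General 1 mixes with probability p on Dawn, chosen so General 2 is indifferent: 10p + 8(1−p) = 7p + 11(1−p) gives p = 1/2.
General 2's expected payoff is 10·1/2 + 8·1/2 = 9.

9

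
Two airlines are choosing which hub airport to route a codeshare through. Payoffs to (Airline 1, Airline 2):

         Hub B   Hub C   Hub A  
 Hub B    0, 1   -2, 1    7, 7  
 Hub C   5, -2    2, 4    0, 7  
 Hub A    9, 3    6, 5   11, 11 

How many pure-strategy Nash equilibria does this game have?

Both Hub A: Airline 1 gets 11 (best alternative 7); Airline 2 gets 11 (best alternative 5). Neither deviates — NE.
Both Hub B is not a NE: Airline 1 would switch to Hub A (9 > 0).
No other cell survives both best-response checks, so there is 1 pure NE.

1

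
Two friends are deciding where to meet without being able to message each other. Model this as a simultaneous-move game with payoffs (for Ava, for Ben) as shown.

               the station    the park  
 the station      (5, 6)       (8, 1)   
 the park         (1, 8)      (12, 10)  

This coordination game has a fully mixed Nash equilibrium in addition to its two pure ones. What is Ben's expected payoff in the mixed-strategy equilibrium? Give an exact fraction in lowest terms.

Ava mixes with probability p on the station, chosen so Ben is indifferent: 6p + 8(1−p) = 1p + 10(1−p) gives p = 2/7.
Ben's expected payoff is 6·2/7 + 8·5/7 = 52/7.

52/7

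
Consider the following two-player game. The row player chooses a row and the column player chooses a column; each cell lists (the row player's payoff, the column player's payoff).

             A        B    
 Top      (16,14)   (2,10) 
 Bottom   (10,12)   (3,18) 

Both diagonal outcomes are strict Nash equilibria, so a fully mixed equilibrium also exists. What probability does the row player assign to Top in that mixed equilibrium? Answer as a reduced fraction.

The row player's mix p on Top must make the column player indifferent between A and B.
The column player's payoff from A: 14p + 12(1−p). From B: 10p + 18(1−p).
Set equal: 4p = 6(1−p) → p = 6/10 = 3/5.

3/5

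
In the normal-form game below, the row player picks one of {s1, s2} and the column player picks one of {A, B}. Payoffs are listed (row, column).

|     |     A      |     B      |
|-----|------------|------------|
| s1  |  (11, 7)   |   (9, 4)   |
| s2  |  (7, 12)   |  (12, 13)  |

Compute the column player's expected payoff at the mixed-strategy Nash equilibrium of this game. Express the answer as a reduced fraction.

The row player mixes with probability p on s1, chosen so the column player is indifferent: 7p + 12(1−p) = 4p + 13(1−p) gives p = 1/4.
The column player's expected payoff is 7·1/4 + 12·3/4 = 43/4.

43/4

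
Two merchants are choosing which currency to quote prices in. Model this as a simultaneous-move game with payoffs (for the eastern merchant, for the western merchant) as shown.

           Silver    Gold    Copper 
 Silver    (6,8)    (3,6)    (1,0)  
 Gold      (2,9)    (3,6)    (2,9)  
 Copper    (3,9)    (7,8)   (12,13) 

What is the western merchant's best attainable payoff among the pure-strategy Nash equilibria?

Both Silver is a pure NE (the eastern merchant: 6 ≥ 3; the western merchant: 8 ≥ 6). The western merchant gets 8.
Both Copper is a pure NE (the eastern merchant: 12 ≥ 2; the western merchant: 13 ≥ 9). The western merchant gets 13.
Every other cell has a profitable deviation for at least one player. Highest of {8, 13} is 13.

13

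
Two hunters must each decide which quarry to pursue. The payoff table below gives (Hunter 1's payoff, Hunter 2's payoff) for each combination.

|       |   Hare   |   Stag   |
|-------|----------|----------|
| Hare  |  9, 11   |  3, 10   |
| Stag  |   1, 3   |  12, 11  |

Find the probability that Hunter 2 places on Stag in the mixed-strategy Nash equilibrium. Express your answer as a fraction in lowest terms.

Hunter 2's mix q on Hare must make Hunter 1 indifferent between Hare and Stag.
Hunter 1's payoff from Hare: 9q + 3(1−q). From Stag: 1q + 12(1−q).
Set equal: 8q = 9(1−q) → q = 9/17.
Probability on Stag is 1 − 9/17 = 8/17.

8/17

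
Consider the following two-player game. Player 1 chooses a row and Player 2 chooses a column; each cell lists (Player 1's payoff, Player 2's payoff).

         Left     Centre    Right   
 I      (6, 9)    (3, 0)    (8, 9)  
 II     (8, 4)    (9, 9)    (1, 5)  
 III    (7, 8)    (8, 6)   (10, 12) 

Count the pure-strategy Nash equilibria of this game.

(II, Centre): Player 1 gets 9 (best alternative 8); Player 2 gets 9 (best alternative 5). Neither deviates — NE.
(III, Right): Player 1 gets 10 (best alternative 8); Player 2 gets 12 (best alternative 8). Neither deviates — NE.
(I, Left) is not a NE: Player 1 would switch to II (8 > 6).
No other cell survives both best-response checks, so there are 2 pure NE.

2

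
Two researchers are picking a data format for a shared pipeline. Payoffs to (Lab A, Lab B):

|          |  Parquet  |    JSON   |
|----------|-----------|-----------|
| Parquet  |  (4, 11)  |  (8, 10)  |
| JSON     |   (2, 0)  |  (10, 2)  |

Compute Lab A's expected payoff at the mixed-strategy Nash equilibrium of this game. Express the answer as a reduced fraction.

Lab B mixes with probability q on Parquet, chosen so Lab A is indifferent: 4q + 8(1−q) = 2q + 10(1−q) gives q = 1/2.
Lab A's expected payoff (from either row, since indifferent) is 4·1/2 + 8·1/2 = 6.

6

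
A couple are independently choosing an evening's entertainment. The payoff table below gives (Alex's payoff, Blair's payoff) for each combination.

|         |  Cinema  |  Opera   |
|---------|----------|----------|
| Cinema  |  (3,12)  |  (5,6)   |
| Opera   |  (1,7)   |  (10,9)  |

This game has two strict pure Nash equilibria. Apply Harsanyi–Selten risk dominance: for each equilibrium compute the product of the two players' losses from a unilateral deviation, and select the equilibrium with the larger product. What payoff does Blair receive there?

12

At both Cinema: Alex loses 3 − 1 = 2 by deviating; Blair loses 12 − 6 = 6. Product = 2·6 = 12.
At both Opera: Alex loses 10 − 5 = 5 by deviating; Blair loses 9 − 7 = 2. Product = 5·2 = 10.
12 > 10, so both Cinema is risk-dominant. Blair's payoff there is 12.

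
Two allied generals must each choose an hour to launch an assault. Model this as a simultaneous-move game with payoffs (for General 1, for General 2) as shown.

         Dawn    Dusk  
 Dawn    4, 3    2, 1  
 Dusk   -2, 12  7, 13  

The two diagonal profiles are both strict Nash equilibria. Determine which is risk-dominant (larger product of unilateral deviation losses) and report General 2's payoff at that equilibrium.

At both Dawn: General 1 loses 4 − (-2) = 6 by deviating; General 2 loses 3 − 1 = 2. Product = 6·2 = 12.
At both Dusk: General 1 loses 7 − 2 = 5 by deviating; General 2 loses 13 − 12 = 1. Product = 5·1 = 5.
12 > 5, so both Dawn is risk-dominant. General 2's payoff there is 3.

3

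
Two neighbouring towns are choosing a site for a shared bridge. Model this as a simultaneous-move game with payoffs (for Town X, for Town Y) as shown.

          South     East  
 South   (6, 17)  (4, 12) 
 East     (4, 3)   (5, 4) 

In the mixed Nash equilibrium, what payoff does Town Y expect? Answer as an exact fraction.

16/3

Town X mixes with probability p on South, chosen so Town Y is indifferent: 17p + 3(1−p) = 12p + 4(1−p) gives p = 1/6.
Town Y's expected payoff is 17·1/6 + 3·5/6 = 16/3.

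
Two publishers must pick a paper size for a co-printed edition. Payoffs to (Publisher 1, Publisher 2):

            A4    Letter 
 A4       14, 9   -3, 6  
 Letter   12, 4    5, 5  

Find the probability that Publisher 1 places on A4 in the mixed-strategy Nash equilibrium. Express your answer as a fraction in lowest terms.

Publisher 1's mix p on A4 must make Publisher 2 indifferent between A4 and Letter.
Publisher 2's payoff from A4: 9p + 4(1−p). From Letter: 6p + 5(1−p).
Set equal: 3p = 1(1−p) → p = 1/4.

1/4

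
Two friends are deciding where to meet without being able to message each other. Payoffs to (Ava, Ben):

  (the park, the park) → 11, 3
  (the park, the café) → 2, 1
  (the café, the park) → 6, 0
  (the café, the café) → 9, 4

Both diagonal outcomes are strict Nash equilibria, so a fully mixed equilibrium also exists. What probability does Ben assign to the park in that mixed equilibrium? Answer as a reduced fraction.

Ben's mix q on the park must make Ava indifferent between the park and the café.
Ava's payoff from the park: 11q + 2(1−q). From the café: 6q + 9(1−q).
Set equal: 5q = 7(1−q) → q = 7/12.

7/12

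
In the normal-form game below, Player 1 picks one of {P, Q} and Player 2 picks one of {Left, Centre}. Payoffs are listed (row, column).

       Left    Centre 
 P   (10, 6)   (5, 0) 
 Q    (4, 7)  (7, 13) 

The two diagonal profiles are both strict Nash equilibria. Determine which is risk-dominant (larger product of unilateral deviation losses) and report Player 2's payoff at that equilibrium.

At (P, Left): Player 1 loses 10 − 4 = 6 by deviating; Player 2 loses 6 − 0 = 6. Product = 6·6 = 36.
At (Q, Centre): Player 1 loses 7 − 5 = 2 by deviating; Player 2 loses 13 − 7 = 6. Product = 2·6 = 12.
36 > 12, so (P, Left) is risk-dominant. Player 2's payoff there is 6.

6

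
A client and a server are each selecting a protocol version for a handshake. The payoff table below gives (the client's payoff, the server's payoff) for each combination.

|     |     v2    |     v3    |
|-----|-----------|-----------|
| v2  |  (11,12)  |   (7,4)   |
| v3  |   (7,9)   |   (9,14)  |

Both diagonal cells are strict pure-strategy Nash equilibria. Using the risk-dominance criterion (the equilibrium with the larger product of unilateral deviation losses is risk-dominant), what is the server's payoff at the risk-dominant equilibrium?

At both v2: the client loses 11 − 7 = 4 by deviating; the server loses 12 − 4 = 8. Product = 4·8 = 32.
At both v3: the client loses 9 − 7 = 2 by deviating; the server loses 14 − 9 = 5. Product = 2·5 = 10.
32 > 10, so both v2 is risk-dominant. The server's payoff there is 12.

12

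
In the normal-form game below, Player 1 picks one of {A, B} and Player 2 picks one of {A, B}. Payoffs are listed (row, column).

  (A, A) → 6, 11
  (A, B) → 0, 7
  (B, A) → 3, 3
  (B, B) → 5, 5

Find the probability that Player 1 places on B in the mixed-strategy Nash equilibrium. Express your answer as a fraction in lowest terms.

2/3

Player 1's mix p on A must make Player 2 indifferent between A and B.
Player 2's payoff from A: 11p + 3(1−p). From B: 7p + 5(1−p).
Set equal: 4p = 2(1−p) → p = 2/6 = 1/3.
Probability on B is 1 − 1/3 = 2/3.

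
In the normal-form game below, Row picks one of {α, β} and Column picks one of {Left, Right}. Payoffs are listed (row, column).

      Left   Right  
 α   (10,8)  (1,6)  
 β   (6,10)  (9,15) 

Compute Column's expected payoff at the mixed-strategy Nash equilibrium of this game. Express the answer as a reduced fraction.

60/7

Row mixes with probability p on α, chosen so Column is indifferent: 8p + 10(1−p) = 6p + 15(1−p) gives p = 5/7.
Column's expected payoff is 8·5/7 + 10·2/7 = 60/7.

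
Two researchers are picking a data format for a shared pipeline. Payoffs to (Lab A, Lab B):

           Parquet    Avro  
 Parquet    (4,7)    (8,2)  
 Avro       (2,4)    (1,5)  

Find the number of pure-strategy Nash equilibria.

1

Both Parquet: Lab A gets 4 (best alternative 2); Lab B gets 7 (best alternative 2). Neither deviates — NE.
Both Avro is not a NE: Lab A would switch to Parquet (8 > 1).
No other cell survives both best-response checks, so there is 1 pure NE.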